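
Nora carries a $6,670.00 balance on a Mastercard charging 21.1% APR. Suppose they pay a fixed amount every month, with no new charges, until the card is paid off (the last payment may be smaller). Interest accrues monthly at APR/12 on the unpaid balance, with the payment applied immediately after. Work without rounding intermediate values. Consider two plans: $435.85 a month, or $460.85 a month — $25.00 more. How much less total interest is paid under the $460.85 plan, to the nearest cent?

$72.78

Monthly rate r = 21.1%/12 = 1.75833% = 0.0175833.
At $435.85/mo: n = ⌈−ln(1 − rB₀/P)/ln(1+r)⌉ = 18 payments (last $428.63); total interest = total paid − $6,670.00 = $1,168.08.
At $460.85/mo: 17 payments (last $391.70); total interest $1,095.30.
Interest saved = $1,168.08 − $1,095.30 = $72.78.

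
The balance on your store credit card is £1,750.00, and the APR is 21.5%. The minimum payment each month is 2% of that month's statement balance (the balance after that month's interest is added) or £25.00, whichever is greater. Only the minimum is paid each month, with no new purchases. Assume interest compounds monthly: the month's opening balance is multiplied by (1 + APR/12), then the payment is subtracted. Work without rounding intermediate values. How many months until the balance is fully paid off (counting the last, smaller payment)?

265 months

Monthly rate r = 21.5%/12 = 1.79167% = 0.0179167.
While 2% of the post-interest balance exceeds £25.00, each month B ← (B·(1+r))·(1 − 0.02), i.e. B shrinks by the factor (1+r)·0.98 = 0.99756.
This holds for months 1–145. Entering month 146 the balance is £1,227.70; 2% of the post-interest balance is now below £25.00, so the flat £25.00 minimum applies from here.
From month 146 a fixed £25.00 at rate r clears £1,227.70 in 120 more payments. Total: 145 + 120 = 265 months.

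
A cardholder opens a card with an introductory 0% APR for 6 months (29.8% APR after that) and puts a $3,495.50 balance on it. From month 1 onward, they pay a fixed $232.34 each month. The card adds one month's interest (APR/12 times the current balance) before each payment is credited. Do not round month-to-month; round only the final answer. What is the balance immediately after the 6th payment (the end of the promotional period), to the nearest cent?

$2,101.46

Promo months 1–6 at r₀ = 0%/12 = 0; months 7+ at r₁ = 29.8%/12 = 0.0248333.
After month 6 (no interest yet): B = $3,495.50 − 6·$232.34 = $2,101.46.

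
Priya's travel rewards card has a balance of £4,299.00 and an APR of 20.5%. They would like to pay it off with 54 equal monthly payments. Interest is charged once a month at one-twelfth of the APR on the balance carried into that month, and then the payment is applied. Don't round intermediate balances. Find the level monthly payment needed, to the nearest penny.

Monthly rate r = 20.5%/12 = 1.70833% = 0.0170833.
Level-payment amortization: P = B₀·r / (1 − (1+r)^(−n)) = 4299.00·0.0170833 / (1 − 1.01708^(−54)).
Denominator 1 − (1+r)^(−54) = 0.599366774.
P = 73.4412 / 0.599366774 ≈ 122.53.

£122.53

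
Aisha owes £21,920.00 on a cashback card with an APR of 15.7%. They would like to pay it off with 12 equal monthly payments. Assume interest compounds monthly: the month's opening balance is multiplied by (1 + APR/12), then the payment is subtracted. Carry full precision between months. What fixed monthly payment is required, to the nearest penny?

Monthly rate r = 15.7%/12 = 1.30833% = 0.0130833.
Level-payment amortization: P = B₀·r / (1 − (1+r)^(−n)) = 21920.00·0.0130833 / (1 − 1.01308^(−12)).
Denominator 1 − (1+r)^(−12) = 0.144425263.
P = 286.787 / 0.144425263 ≈ 1985.71.

£1,985.71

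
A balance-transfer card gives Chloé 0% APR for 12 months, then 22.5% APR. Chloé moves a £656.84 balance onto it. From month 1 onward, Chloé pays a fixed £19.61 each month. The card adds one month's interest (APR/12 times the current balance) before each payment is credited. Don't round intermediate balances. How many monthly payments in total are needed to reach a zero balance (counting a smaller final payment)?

Promo months 1–12 at r₀ = 0%/12 = 0; months 13+ at r₁ = 22.5%/12 = 0.01875.
After month 12 (no interest yet): B = £656.84 − 12·£19.61 = £421.52.
Then at r₁ with £19.61/mo: n₂ = −ln(1 − r₁·B/P)/ln(1+r₁) ≈ 27.77 → 28 more payments.

40 payments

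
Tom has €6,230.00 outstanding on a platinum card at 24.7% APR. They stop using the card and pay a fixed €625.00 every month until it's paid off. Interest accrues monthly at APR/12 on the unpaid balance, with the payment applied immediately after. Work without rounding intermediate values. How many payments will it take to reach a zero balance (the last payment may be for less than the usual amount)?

12 months

Monthly rate r = 24.7%/12 = 2.05833% = 0.0205833.
Recurrence: B ← B·(1+r) − €625.00.
Month 1: interest €128.23; balance after payment €5,733.23.
Month 2: interest €118.01; balance after payment €5,226.24.
Closed form: n = −ln(1 − rB₀/P)/ln(1+r) = −ln(0.79483)/ln(1.02058) ≈ 11.271, so the balance reaches zero during payment 12.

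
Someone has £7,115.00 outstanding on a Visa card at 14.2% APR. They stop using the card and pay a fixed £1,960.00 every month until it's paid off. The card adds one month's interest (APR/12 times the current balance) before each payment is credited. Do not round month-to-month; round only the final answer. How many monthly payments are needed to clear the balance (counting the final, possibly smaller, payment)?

Monthly rate r = 14.2%/12 = 1.18333% = 0.0118333.
Recurrence: B ← B·(1+r) − £1,960.00.
Month 1: interest £84.19; balance after payment £5,239.19.
Month 2: interest £62.00; balance after payment £3,341.19.
Month 3: interest £39.54; balance after payment £1,420.73.
Month 4: interest £16.81; balance after payment £0.00.

4 months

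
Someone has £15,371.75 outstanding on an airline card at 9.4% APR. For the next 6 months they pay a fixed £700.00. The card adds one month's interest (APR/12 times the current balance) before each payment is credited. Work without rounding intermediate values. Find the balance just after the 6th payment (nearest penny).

£11,825.41

Monthly rate r = 9.4%/12 = 0.783333% = 0.00783333.
Each month: B ← B·(1+r) − £700.00.
Month 1: interest £120.41; balance after payment £14,792.16.
Month 2: interest £115.87; balance after payment £14,208.03.
Month 3: interest £111.30; balance after payment £13,619.33.
Month 4: interest £106.68; balance after payment £13,026.01.
Month 5: interest £102.04; balance after payment £12,428.05.
Month 6: interest £97.35; balance after payment £11,825.41.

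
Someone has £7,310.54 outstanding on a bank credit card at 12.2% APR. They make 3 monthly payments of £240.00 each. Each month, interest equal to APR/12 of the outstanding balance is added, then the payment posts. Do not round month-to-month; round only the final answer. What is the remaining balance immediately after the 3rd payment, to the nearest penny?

£6,808.44

Monthly rate r = 12.2%/12 = 1.01667% = 0.0101667.
Each month: B ← B·(1+r) − £240.00.
Month 1: interest £74.32; balance after payment £7,144.86.
Month 2: interest £72.64; balance after payment £6,977.50.
Month 3: interest £70.94; balance after payment £6,808.44.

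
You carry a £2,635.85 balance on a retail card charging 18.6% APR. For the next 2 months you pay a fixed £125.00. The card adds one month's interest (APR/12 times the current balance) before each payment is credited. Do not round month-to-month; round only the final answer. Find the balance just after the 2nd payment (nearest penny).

Monthly rate r = 18.6%/12 = 1.55% = 0.0155.
Each month: B ← B·(1+r) − £125.00.
Month 1: interest £40.86; balance after payment £2,551.71.
Month 2: interest £39.55; balance after payment £2,466.26.

£2,466.26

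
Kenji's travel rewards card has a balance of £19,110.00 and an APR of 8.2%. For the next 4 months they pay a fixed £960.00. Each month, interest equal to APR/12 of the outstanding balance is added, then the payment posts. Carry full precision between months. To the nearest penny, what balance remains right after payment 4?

Monthly rate r = 8.2%/12 = 0.683333% = 0.00683333.
Each month: B ← B·(1+r) − £960.00.
Month 1: interest £130.58; balance after payment £18,280.58.
Month 2: interest £124.92; balance after payment £17,445.50.
Month 3: interest £119.21; balance after payment £16,604.71.
Month 4: interest £113.47; balance after payment £15,758.18.

£15,758.18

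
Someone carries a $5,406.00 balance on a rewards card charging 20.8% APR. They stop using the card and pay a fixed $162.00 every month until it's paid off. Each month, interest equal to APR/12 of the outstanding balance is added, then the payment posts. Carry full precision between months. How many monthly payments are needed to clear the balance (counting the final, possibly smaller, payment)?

51 payments

Monthly rate r = 20.8%/12 = 1.73333% = 0.0173333.
Recurrence: B ← B·(1+r) − $162.00.
Month 1: interest $93.70; balance after payment $5,337.70.
Month 2: interest $92.52; balance after payment $5,268.22.
Closed form: n = −ln(1 − rB₀/P)/ln(1+r) = −ln(0.42158)/ln(1.01733) ≈ 50.262, so the balance reaches zero during payment 51.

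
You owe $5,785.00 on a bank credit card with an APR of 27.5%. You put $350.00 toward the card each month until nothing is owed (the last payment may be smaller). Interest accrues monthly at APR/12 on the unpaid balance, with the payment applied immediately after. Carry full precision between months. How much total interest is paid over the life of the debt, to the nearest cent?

Monthly rate r = 27.5%/12 = 2.29167% = 0.0229167.
Payoff takes n = ⌈−ln(1 − rB₀/P)/ln(1+r)⌉ = ⌈21.011⌉ = 22 payments; the last is $3.92.
Total paid = 21·$350.00 + $3.92 = $7,353.92.
Total interest = total paid − principal = $7,353.92 − $5,785.00 = $1,568.92.

$1,568.92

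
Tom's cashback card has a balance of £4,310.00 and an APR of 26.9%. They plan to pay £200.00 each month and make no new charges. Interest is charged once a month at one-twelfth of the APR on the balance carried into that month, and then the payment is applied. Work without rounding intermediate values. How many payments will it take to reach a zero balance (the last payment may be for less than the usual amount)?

30 months

Monthly rate r = 26.9%/12 = 2.24167% = 0.0224167.
Recurrence: B ← B·(1+r) − £200.00.
Month 1: interest £96.62; balance after payment £4,206.62.
Month 2: interest £94.30; balance after payment £4,100.91.
Closed form: n = −ln(1 − rB₀/P)/ln(1+r) = −ln(0.51692)/ln(1.02242) ≈ 29.765, so the balance reaches zero during payment 30.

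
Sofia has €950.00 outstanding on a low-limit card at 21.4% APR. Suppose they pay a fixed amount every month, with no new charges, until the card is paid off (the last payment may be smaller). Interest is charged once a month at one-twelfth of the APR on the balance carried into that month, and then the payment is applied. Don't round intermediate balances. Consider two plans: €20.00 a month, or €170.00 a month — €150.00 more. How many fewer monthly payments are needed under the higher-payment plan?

Monthly rate r = 21.4%/12 = 1.78333% = 0.0178333.
At €20.00/mo: n = ⌈−ln(1 − rB₀/P)/ln(1+r)⌉ = 107 payments (last €4.77); total interest = total paid − €950.00 = €1,174.77.
At €170.00/mo: 6 payments (last €159.72); total interest €59.72.
Payments saved = 107 − 6 = 101.

101 fewer payments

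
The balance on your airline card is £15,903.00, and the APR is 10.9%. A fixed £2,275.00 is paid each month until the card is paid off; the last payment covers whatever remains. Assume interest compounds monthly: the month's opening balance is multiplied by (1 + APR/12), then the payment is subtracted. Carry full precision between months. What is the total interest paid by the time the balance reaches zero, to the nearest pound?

£604

Monthly rate r = 10.9%/12 = 0.908333% = 0.00908333.
Payoff takes n = ⌈−ln(1 − rB₀/P)/ln(1+r)⌉ = ⌈7.255⌉ = 8 payments; the last is £581.79.
Total paid = 7·£2,275.00 + £581.79 = £16,506.79.
Total interest = total paid − principal = £16,506.79 − £15,903.00 = £603.79.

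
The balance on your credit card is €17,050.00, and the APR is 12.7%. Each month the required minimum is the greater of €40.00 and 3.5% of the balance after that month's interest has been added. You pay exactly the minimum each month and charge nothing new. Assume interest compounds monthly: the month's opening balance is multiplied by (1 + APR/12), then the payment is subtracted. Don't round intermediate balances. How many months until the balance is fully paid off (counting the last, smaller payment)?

142 months

Monthly rate r = 12.7%/12 = 1.05833% = 0.0105833.
While 3.5% of the post-interest balance exceeds €40.00, each month B ← (B·(1+r))·(1 − 0.035), i.e. B shrinks by the factor (1+r)·0.965 = 0.97521.
This holds for months 1–109. Entering month 110 the balance is €1,105.51; 3.5% of the post-interest balance is now below €40.00, so the flat €40.00 minimum applies from here.
From month 110 a fixed €40.00 at rate r clears €1,105.51 in 33 more payments. Total: 109 + 33 = 142 months.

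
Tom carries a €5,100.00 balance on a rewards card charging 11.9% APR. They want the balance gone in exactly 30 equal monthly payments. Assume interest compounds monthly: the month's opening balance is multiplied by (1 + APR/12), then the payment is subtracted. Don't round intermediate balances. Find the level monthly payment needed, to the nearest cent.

Monthly rate r = 11.9%/12 = 0.991667% = 0.00991667.
Level-payment amortization: P = B₀·r / (1 − (1+r)^(−n)) = 5100.00·0.00991667 / (1 − 1.00992^(−30)).
Denominator 1 − (1+r)^(−30) = 0.256238289.
P = 50.575 / 0.256238289 ≈ 197.37.

€197.37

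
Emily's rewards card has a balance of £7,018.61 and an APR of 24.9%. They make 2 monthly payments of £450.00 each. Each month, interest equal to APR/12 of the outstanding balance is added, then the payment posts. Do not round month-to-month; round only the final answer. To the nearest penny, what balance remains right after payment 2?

£6,403.57

Monthly rate r = 24.9%/12 = 2.075% = 0.02075.
Each month: B ← B·(1+r) − £450.00.
Month 1: interest £145.64; balance after payment £6,714.25.
Month 2: interest £139.32; balance after payment £6,403.57.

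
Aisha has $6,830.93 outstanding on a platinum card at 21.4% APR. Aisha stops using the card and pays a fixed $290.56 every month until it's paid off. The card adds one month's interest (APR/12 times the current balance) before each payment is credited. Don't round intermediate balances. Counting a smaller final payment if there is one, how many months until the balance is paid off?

31 payments

Monthly rate r = 21.4%/12 = 1.78333% = 0.0178333.
Recurrence: B ← B·(1+r) − $290.56.
Month 1: interest $121.82; balance after payment $6,662.19.
Month 2: interest $118.81; balance after payment $6,490.44.
Closed form: n = −ln(1 − rB₀/P)/ln(1+r) = −ln(0.58075)/ln(1.01783) ≈ 30.744, so the balance reaches zero during payment 31.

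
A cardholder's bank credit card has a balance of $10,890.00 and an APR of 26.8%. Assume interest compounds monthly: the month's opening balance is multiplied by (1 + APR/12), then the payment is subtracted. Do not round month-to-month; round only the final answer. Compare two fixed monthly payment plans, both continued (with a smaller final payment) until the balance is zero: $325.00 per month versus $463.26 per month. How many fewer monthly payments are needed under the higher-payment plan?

Monthly rate r = 26.8%/12 = 2.23333% = 0.0223333.
At $325.00/mo: n = ⌈−ln(1 − rB₀/P)/ln(1+r)⌉ = 63 payments (last $151.55); total interest = total paid − $10,890.00 = $9,411.55.
At $463.26/mo: 34 payments (last $327.06); total interest $4,724.64.
Payments saved = 63 − 34 = 29.

29 fewer payments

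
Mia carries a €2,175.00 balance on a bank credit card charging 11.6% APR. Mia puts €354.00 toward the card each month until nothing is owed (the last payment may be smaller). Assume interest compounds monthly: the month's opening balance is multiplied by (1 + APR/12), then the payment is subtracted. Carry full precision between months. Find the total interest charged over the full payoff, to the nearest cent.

Monthly rate r = 11.6%/12 = 0.966667% = 0.00966667.
Payoff takes n = ⌈−ln(1 − rB₀/P)/ln(1+r)⌉ = ⌈6.365⌉ = 7 payments; the last is €129.48.
Total paid = 6·€354.00 + €129.48 = €2,253.48.
Total interest = total paid − principal = €2,253.48 − €2,175.00 = €78.48.

€78.48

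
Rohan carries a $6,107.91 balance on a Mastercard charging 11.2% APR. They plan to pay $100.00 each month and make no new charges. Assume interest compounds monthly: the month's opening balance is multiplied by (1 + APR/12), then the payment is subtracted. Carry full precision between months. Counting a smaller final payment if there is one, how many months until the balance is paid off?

91 months

Monthly rate r = 11.2%/12 = 0.933333% = 0.00933333.
Recurrence: B ← B·(1+r) − $100.00.
Month 1: interest $57.01; balance after payment $6,064.92.
Month 2: interest $56.61; balance after payment $6,021.52.
Closed form: n = −ln(1 − rB₀/P)/ln(1+r) = −ln(0.42993)/ln(1.00933) ≈ 90.865, so the balance reaches zero during payment 91.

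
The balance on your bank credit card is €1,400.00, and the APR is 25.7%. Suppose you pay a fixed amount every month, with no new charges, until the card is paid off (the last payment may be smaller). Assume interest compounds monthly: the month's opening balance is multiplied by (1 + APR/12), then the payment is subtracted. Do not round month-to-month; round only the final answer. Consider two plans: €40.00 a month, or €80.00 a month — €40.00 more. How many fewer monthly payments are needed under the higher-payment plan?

43 fewer payments

Monthly rate r = 25.7%/12 = 2.14167% = 0.0214167.
At €40.00/mo: n = ⌈−ln(1 − rB₀/P)/ln(1+r)⌉ = 66 payments (last €13.77); total interest = total paid − €1,400.00 = €1,213.77.
At €80.00/mo: 23 payments (last €13.25); total interest €373.25.
Payments saved = 66 − 23 = 43.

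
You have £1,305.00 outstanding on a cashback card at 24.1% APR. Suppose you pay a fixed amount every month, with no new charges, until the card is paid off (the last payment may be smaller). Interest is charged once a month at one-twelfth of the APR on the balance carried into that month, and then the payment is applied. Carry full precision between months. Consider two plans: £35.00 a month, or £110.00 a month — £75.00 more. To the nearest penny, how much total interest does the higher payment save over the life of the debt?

£926.16

Monthly rate r = 24.1%/12 = 2.00833% = 0.0200833.
At £35.00/mo: n = ⌈−ln(1 − rB₀/P)/ln(1+r)⌉ = 70 payments (last £16.94); total interest = total paid − £1,305.00 = £1,126.94.
At £110.00/mo: 14 payments (last £75.78); total interest £200.78.
Interest saved = £1,126.94 − £200.78 = £926.16.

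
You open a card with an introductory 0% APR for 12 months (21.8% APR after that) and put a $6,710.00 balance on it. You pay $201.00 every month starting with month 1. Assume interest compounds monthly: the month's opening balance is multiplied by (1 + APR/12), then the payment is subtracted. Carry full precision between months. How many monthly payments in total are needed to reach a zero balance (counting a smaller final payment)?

Promo months 1–12 at r₀ = 0%/12 = 0; months 13+ at r₁ = 21.8%/12 = 0.0181667.
After month 12 (no interest yet): B = $6,710.00 − 12·$201.00 = $4,298.00.
Then at r₁ with $201.00/mo: n₂ = −ln(1 − r₁·B/P)/ln(1+r₁) ≈ 27.32 → 28 more payments.

40 payments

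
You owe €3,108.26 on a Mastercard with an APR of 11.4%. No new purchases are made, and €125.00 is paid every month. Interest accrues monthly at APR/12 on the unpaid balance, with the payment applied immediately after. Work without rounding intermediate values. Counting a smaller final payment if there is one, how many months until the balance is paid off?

Monthly rate r = 11.4%/12 = 0.95% = 0.0095.
Recurrence: B ← B·(1+r) − €125.00.
Month 1: interest €29.53; balance after payment €3,012.79.
Month 2: interest €28.62; balance after payment €2,916.41.
Closed form: n = −ln(1 − rB₀/P)/ln(1+r) = −ln(0.76377)/ln(1.0095) ≈ 28.501, so the balance reaches zero during payment 29.

29 months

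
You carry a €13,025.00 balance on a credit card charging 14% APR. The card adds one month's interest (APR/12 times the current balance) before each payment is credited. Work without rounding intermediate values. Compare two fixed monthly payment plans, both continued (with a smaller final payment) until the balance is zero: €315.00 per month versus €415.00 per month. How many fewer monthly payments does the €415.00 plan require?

17 fewer payments

Monthly rate r = 14%/12 = 1.16667% = 0.0116667.
At €315.00/mo: n = ⌈−ln(1 − rB₀/P)/ln(1+r)⌉ = 57 payments (last €245.14); total interest = total paid − €13,025.00 = €4,860.14.
At €415.00/mo: 40 payments (last €129.31); total interest €3,289.31.
Payments saved = 57 − 40 = 17.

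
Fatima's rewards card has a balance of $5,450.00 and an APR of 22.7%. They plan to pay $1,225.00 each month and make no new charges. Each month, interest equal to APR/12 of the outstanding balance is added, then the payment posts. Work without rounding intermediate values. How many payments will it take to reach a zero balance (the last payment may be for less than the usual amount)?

Monthly rate r = 22.7%/12 = 1.89167% = 0.0189167.
Recurrence: B ← B·(1+r) − $1,225.00.
Month 1: interest $103.10; balance after payment $4,328.10.
Month 2: interest $81.87; balance after payment $3,184.97.
Month 3: interest $60.25; balance after payment $2,020.22.
Month 4: interest $38.22; balance after payment $833.43.
Month 5: interest $15.77; balance after payment $0.00.

5 months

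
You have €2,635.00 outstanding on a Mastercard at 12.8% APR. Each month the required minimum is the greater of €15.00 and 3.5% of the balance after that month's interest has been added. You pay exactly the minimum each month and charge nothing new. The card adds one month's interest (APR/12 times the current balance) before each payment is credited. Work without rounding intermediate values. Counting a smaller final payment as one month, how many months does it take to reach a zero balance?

107 months

Monthly rate r = 12.8%/12 = 1.06667% = 0.0106667.
While 3.5% of the post-interest balance exceeds €15.00, each month B ← (B·(1+r))·(1 − 0.035), i.e. B shrinks by the factor (1+r)·0.965 = 0.97529.
This holds for months 1–74. Entering month 75 the balance is €413.80; 3.5% of the post-interest balance is now below €15.00, so the flat €15.00 minimum applies from here.
From month 75 a fixed €15.00 at rate r clears €413.80 in 33 more payments. Total: 74 + 33 = 107 months.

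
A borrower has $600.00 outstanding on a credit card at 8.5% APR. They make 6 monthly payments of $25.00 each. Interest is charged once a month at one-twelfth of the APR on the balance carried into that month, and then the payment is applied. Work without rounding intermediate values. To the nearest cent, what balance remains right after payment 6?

Monthly rate r = 8.5%/12 = 0.708333% = 0.00708333.
Each month: B ← B·(1+r) − $25.00.
Month 1: interest $4.25; balance after payment $579.25.
Month 2: interest $4.10; balance after payment $558.35.
Month 3: interest $3.96; balance after payment $537.31.
Month 4: interest $3.81; balance after payment $516.11.
Month 5: interest $3.66; balance after payment $494.77.
Month 6: interest $3.50; balance after payment $473.27.

$473.27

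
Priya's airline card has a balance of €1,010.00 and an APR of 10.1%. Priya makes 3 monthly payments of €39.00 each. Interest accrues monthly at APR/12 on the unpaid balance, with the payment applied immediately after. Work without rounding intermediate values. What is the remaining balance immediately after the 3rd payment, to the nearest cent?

Monthly rate r = 10.1%/12 = 0.841667% = 0.00841667.
Each month: B ← B·(1+r) − €39.00.
Month 1: interest €8.50; balance after payment €979.50.
Month 2: interest €8.24; balance after payment €948.74.
Month 3: interest €7.99; balance after payment €917.73.

€917.73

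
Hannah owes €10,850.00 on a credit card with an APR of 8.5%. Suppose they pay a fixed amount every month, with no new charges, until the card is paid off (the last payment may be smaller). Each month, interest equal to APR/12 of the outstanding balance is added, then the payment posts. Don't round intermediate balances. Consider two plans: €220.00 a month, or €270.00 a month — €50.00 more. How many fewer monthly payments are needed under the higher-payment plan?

Monthly rate r = 8.5%/12 = 0.708333% = 0.00708333.
At €220.00/mo: n = ⌈−ln(1 − rB₀/P)/ln(1+r)⌉ = 61 payments (last €195.25); total interest = total paid − €10,850.00 = €2,545.25.
At €270.00/mo: 48 payments (last €123.92); total interest €1,963.92.
Payments saved = 61 − 48 = 13.

13 fewer payments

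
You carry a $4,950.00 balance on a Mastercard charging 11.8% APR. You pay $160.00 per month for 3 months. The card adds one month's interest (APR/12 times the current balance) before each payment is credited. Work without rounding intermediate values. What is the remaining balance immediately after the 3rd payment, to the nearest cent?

Monthly rate r = 11.8%/12 = 0.983333% = 0.00983333.
Each month: B ← B·(1+r) − $160.00.
Month 1: interest $48.68; balance after payment $4,838.68.
Month 2: interest $47.58; balance after payment $4,726.26.
Month 3: interest $46.47; balance after payment $4,612.73.

$4,612.73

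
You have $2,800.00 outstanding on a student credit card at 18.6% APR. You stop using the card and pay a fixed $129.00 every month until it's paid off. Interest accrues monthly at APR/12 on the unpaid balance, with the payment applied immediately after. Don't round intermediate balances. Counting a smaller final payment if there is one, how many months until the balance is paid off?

Monthly rate r = 18.6%/12 = 1.55% = 0.0155.
Recurrence: B ← B·(1+r) − $129.00.
Month 1: interest $43.40; balance after payment $2,714.40.
Month 2: interest $42.07; balance after payment $2,627.47.
Closed form: n = −ln(1 − rB₀/P)/ln(1+r) = −ln(0.66357)/ln(1.0155) ≈ 26.664, so the balance reaches zero during payment 27.

27 payments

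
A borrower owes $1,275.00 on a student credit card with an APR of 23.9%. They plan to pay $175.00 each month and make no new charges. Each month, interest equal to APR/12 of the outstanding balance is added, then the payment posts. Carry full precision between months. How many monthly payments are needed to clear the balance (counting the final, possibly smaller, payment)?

Monthly rate r = 23.9%/12 = 1.99167% = 0.0199167.
Recurrence: B ← B·(1+r) − $175.00.
Month 1: interest $25.39; balance after payment $1,125.39.
Month 2: interest $22.41; balance after payment $972.81.
Closed form: n = −ln(1 − rB₀/P)/ln(1+r) = −ln(0.85489)/ln(1.01992) ≈ 7.950, so the balance reaches zero during payment 8.

8 payments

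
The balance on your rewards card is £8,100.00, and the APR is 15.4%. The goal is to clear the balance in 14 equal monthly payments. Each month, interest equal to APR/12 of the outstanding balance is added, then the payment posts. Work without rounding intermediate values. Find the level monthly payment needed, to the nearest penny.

£635.80

Monthly rate r = 15.4%/12 = 1.28333% = 0.0128333.
Level-payment amortization: P = B₀·r / (1 − (1+r)^(−n)) = 8100.00·0.0128333 / (1 − 1.01283^(−14)).
Denominator 1 − (1+r)^(−14) = 0.163495664.
P = 103.95 / 0.163495664 ≈ 635.80.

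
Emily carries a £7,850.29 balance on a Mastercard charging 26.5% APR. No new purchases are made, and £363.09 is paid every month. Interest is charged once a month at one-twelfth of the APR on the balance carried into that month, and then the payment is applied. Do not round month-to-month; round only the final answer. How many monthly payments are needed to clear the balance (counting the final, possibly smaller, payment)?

30 payments

Monthly rate r = 26.5%/12 = 2.20833% = 0.0220833.
Recurrence: B ← B·(1+r) − £363.09.
Month 1: interest £173.36; balance after payment £7,660.56.
Month 2: interest £169.17; balance after payment £7,466.64.
Closed form: n = −ln(1 − rB₀/P)/ln(1+r) = −ln(0.52254)/ln(1.02208) ≈ 29.714, so the balance reaches zero during payment 30.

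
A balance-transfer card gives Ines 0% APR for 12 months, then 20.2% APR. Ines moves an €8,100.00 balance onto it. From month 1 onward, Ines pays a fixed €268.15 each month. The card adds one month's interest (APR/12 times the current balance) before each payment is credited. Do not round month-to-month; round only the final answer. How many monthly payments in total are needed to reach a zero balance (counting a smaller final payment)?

34 payments

Promo months 1–12 at r₀ = 0%/12 = 0; months 13+ at r₁ = 20.2%/12 = 0.0168333.
After month 12 (no interest yet): B = €8,100.00 − 12·€268.15 = €4,882.20.
Then at r₁ with €268.15/mo: n₂ = −ln(1 − r₁·B/P)/ln(1+r₁) ≈ 21.92 → 22 more payments.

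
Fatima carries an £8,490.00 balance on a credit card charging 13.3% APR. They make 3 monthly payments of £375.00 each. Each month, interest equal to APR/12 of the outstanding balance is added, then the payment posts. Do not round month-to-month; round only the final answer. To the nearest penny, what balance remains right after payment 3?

£7,637.92

Monthly rate r = 13.3%/12 = 1.10833% = 0.0110833.
Each month: B ← B·(1+r) − £375.00.
Month 1: interest £94.10; balance after payment £8,209.10.
Month 2: interest £90.98; balance after payment £7,925.08.
Month 3: interest £87.84; balance after payment £7,637.92.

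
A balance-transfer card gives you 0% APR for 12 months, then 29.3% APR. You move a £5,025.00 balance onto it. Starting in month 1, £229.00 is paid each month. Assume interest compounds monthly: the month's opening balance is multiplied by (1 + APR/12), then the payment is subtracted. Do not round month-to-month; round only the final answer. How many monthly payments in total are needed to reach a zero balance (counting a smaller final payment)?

Promo months 1–12 at r₀ = 0%/12 = 0; months 13+ at r₁ = 29.3%/12 = 0.0244167.
After month 12 (no interest yet): B = £5,025.00 − 12·£229.00 = £2,277.00.
Then at r₁ with £229.00/mo: n₂ = −ln(1 − r₁·B/P)/ln(1+r₁) ≈ 11.53 → 12 more payments.

24 payments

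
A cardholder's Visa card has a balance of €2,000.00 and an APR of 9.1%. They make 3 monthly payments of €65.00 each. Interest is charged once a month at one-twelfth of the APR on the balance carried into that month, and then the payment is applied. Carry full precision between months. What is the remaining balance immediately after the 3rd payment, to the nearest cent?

€1,849.36

Monthly rate r = 9.1%/12 = 0.758333% = 0.00758333.
Each month: B ← B·(1+r) − €65.00.
Month 1: interest €15.17; balance after payment €1,950.17.
Month 2: interest €14.79; balance after payment €1,899.96.
Month 3: interest €14.41; balance after payment €1,849.36.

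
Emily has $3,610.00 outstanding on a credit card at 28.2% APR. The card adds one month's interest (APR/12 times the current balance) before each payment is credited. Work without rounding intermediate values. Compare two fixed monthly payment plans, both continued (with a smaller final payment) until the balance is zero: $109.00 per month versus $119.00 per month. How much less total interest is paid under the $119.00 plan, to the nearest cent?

$675.77

Monthly rate r = 28.2%/12 = 2.35% = 0.0235.
At $109.00/mo: n = ⌈−ln(1 − rB₀/P)/ln(1+r)⌉ = 65 payments (last $93.27); total interest = total paid − $3,610.00 = $3,459.27.
At $119.00/mo: 54 payments (last $86.50); total interest $2,783.50.
Interest saved = $3,459.27 − $2,783.50 = $675.77.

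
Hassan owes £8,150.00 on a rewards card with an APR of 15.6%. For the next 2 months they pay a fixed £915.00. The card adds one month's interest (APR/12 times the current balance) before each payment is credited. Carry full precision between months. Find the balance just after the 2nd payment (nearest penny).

Monthly rate r = 15.6%/12 = 1.3% = 0.013.
Each month: B ← B·(1+r) − £915.00.
Month 1: interest £105.95; balance after payment £7,340.95.
Month 2: interest £95.43; balance after payment £6,521.38.

£6,521.38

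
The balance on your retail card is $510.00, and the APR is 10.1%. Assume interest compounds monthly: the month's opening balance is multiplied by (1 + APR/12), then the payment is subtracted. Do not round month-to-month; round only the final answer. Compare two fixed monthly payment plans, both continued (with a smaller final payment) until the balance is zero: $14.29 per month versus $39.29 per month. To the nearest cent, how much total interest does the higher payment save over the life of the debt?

Monthly rate r = 10.1%/12 = 0.841667% = 0.00841667.
At $14.29/mo: n = ⌈−ln(1 − rB₀/P)/ln(1+r)⌉ = 43 payments (last $8.89); total interest = total paid − $510.00 = $99.07.
At $39.29/mo: 14 payments (last $31.60); total interest $32.37.
Interest saved = $99.07 − $32.37 = $66.70.

$66.70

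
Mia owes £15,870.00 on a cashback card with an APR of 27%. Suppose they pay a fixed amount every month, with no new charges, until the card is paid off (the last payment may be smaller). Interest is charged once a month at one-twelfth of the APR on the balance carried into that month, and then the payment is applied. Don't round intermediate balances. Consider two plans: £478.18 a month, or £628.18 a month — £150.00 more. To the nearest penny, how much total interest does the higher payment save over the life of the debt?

Monthly rate r = 27%/12 = 2.25% = 0.0225.
At £478.18/mo: n = ⌈−ln(1 − rB₀/P)/ln(1+r)⌉ = 62 payments (last £345.82); total interest = total paid − £15,870.00 = £13,644.80.
At £628.18/mo: 38 payments (last £482.55); total interest £7,855.21.
Interest saved = £13,644.80 − £7,855.21 = £5,789.59.

£5,789.59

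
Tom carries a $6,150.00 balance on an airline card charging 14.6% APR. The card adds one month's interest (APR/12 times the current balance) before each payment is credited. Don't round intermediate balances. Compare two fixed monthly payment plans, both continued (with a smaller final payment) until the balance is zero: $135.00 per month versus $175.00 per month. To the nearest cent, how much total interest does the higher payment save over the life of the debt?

Monthly rate r = 14.6%/12 = 1.21667% = 0.0121667.
At $135.00/mo: n = ⌈−ln(1 − rB₀/P)/ln(1+r)⌉ = 67 payments (last $110.23); total interest = total paid − $6,150.00 = $2,870.23.
At $175.00/mo: 47 payments (last $22.95); total interest $1,922.95.
Interest saved = $2,870.23 − $1,922.95 = $947.28.

$947.28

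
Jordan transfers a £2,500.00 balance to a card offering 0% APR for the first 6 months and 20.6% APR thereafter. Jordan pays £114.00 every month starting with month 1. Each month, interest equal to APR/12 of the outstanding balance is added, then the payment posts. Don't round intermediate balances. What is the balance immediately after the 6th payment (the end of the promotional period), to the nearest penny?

Promo months 1–6 at r₀ = 0%/12 = 0; months 7+ at r₁ = 20.6%/12 = 0.0171667.
After month 6 (no interest yet): B = £2,500.00 − 6·£114.00 = £1,816.00.

£1,816.00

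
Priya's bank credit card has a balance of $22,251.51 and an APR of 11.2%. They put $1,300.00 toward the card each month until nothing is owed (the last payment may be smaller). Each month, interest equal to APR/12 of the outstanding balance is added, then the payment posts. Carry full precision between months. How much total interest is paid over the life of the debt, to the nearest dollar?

$2,107

Monthly rate r = 11.2%/12 = 0.933333% = 0.00933333.
Payoff takes n = ⌈−ln(1 − rB₀/P)/ln(1+r)⌉ = ⌈18.736⌉ = 19 payments; the last is $958.36.
Total paid = 18·$1,300.00 + $958.36 = $24,358.36.
Total interest = total paid − principal = $24,358.36 − $22,251.51 = $2,106.85.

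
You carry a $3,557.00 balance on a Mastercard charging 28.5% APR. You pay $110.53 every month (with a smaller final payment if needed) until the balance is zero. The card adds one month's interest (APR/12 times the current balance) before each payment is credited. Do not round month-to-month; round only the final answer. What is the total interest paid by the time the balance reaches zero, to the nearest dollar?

$3,249

Monthly rate r = 28.5%/12 = 2.375% = 0.02375.
Payoff takes n = ⌈−ln(1 − rB₀/P)/ln(1+r)⌉ = ⌈61.571⌉ = 62 payments; the last is $63.45.
Total paid = 61·$110.53 + $63.45 = $6,805.78.
Total interest = total paid − principal = $6,805.78 − $3,557.00 = $3,248.78.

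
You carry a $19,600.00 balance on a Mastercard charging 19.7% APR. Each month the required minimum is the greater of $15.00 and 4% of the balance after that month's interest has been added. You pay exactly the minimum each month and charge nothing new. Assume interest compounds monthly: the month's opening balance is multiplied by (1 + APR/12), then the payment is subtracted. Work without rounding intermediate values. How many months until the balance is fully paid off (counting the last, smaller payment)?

Monthly rate r = 19.7%/12 = 1.64167% = 0.0164167.
While 4% of the post-interest balance exceeds $15.00, each month B ← (B·(1+r))·(1 − 0.04), i.e. B shrinks by the factor (1+r)·0.96 = 0.97576.
This holds for months 1–162. Entering month 163 the balance is $367.98; 4% of the post-interest balance is now below $15.00, so the flat $15.00 minimum applies from here.
From month 163 a fixed $15.00 at rate r clears $367.98 in 32 more payments. Total: 162 + 32 = 194 months.

194 months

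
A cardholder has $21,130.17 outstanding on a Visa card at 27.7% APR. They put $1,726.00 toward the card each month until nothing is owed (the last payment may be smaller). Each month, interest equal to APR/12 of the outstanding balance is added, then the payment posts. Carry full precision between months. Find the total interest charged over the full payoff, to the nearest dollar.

$3,993

Monthly rate r = 27.7%/12 = 2.30833% = 0.0230833.
Payoff takes n = ⌈−ln(1 − rB₀/P)/ln(1+r)⌉ = ⌈14.553⌉ = 15 payments; the last is $959.20.
Total paid = 14·$1,726.00 + $959.20 = $25,123.20.
Total interest = total paid − principal = $25,123.20 − $21,130.17 = $3,993.03.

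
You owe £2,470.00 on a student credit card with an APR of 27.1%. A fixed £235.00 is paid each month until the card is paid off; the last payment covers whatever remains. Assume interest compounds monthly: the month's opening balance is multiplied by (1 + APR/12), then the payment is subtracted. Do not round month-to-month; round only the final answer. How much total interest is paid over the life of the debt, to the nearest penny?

Monthly rate r = 27.1%/12 = 2.25833% = 0.0225833.
Payoff takes n = ⌈−ln(1 − rB₀/P)/ln(1+r)⌉ = ⌈12.134⌉ = 13 payments; the last is £31.78.
Total paid = 12·£235.00 + £31.78 = £2,851.78.
Total interest = total paid − principal = £2,851.78 − £2,470.00 = £381.78.

£381.78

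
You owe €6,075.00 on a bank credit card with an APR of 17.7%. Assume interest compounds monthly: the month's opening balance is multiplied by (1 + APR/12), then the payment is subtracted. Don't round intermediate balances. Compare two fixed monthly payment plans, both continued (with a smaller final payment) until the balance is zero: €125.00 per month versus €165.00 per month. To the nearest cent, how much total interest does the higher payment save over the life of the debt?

Monthly rate r = 17.7%/12 = 1.475% = 0.01475.
At €125.00/mo: n = ⌈−ln(1 − rB₀/P)/ln(1+r)⌉ = 87 payments (last €21.84); total interest = total paid − €6,075.00 = €4,696.84.
At €165.00/mo: 54 payments (last €81.22); total interest €2,751.22.
Interest saved = €4,696.84 − €2,751.22 = €1,945.62.

€1,945.62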